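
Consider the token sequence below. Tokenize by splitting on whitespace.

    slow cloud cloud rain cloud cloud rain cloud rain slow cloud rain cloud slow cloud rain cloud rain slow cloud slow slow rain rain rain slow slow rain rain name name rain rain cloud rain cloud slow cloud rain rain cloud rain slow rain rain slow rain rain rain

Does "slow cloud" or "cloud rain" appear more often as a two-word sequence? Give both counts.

"cloud rain" (9 vs 5)

"slow cloud": 5 occurrences
"cloud rain": 9 occurrences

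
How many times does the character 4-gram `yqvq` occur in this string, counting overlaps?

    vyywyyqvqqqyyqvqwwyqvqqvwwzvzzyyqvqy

Sliding a length-4 window over the 36 characters (33 positions):
  position 6–9: yqvq
  position 13–16: yqvq
  position 19–22: yqvq
  position 32–35: yqvq

4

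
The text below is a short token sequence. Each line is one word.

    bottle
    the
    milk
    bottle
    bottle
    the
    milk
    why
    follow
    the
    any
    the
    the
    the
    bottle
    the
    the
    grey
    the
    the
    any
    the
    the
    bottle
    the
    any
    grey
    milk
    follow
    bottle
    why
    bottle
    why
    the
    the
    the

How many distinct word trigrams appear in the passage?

28

36 tokens → 34 trigram windows in total.
Repeated trigrams (each contributes count−1 duplicates):
  any the the: 2
  bottle the milk: 2
  the any the: 2
  the bottle the: 2
  the the bottle: 2
  the the the: 2
6 duplicate windows → 34 − 6 = 28 distinct.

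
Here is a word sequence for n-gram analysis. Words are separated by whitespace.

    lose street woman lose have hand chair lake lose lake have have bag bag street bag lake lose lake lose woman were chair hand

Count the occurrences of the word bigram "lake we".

0

Scanning the 23 overlapping bigram windows for "lake we":
  (none found)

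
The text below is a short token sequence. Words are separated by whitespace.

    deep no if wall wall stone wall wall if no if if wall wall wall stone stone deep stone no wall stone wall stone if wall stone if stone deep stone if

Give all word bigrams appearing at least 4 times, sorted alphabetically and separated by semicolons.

Bigram counts meeting the condition (at least 4 times):
  wall stone: 5
  wall wall: 4

wall stone; wall wall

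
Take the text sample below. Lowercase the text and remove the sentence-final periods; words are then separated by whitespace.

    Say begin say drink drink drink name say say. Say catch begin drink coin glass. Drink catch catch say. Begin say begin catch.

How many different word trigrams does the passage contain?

23 tokens → 21 trigram windows in total.
Repeated trigrams (each contributes count−1 duplicates):
  say begin say: 2
1 duplicate windows → 21 − 1 = 20 distinct.

20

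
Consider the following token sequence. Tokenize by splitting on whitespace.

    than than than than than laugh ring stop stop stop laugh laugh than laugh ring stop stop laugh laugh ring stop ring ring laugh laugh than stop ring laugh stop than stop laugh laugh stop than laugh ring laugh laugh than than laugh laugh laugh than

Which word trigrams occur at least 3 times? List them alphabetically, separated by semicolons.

Trigram counts meeting the condition (at least 3 times):
  laugh laugh than: 4
  laugh ring stop: 3
  stop laugh laugh: 3
  than laugh ring: 3
  than than than: 3

laugh laugh than; laugh ring stop; stop laugh laugh; than laugh ring; than than than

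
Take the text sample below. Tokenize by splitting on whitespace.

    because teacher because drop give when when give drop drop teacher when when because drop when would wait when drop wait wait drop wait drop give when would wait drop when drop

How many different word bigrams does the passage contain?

32 tokens → 31 bigram windows in total.
Repeated bigrams (each contributes count−1 duplicates):
  wait drop: 3
  because drop: 2
  drop give: 2
  drop wait: 2
  drop when: 2
  give when: 2
  when drop: 2
  when when: 2
  … (2 more repeated)
11 duplicate windows → 31 − 11 = 20 distinct.

20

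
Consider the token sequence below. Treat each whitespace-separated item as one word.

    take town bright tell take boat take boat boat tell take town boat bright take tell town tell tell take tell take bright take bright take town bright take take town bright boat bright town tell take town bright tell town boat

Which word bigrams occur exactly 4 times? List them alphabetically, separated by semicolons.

bright take; town bright

Bigram counts meeting the condition (exactly 4 times):
  bright take: 4
  town bright: 4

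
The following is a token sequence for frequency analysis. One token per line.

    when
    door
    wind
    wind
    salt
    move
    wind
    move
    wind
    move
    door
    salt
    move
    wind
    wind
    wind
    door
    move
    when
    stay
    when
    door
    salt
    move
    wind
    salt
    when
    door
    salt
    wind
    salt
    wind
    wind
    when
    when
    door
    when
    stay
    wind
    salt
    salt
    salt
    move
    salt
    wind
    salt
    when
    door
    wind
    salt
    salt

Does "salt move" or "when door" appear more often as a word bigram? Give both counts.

"salt move": 4 occurrences
"when door": 5 occurrences

"when door" (5 vs 4)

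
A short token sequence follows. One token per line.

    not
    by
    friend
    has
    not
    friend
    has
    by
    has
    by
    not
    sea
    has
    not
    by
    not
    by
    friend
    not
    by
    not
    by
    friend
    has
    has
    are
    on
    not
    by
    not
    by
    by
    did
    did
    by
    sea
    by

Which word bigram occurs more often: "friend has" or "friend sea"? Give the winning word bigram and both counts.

"friend has" (3 vs 0)

"friend has": 3 occurrences
"friend sea": 0 occurrences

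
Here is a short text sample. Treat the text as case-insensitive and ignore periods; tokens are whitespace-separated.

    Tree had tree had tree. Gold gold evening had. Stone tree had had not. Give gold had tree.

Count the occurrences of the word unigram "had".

Scanning the 18 tokens for "had":
  position 2: had
  position 4: had
  position 9: had
  position 12: had
  position 13: had
  position 17: had

6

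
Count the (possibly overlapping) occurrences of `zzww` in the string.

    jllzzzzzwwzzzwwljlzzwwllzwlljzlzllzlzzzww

4

Sliding a length-4 window over the 41 characters (38 positions):
  position 7–10: zzww
  position 12–15: zzww
  position 19–22: zzww
  position 38–41: zzww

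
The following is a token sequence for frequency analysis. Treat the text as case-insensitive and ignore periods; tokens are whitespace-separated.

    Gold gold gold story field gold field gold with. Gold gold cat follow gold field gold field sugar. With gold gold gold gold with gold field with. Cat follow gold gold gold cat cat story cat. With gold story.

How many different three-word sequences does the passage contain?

28

39 tokens → 37 trigram windows in total.
Repeated trigrams (each contributes count−1 duplicates):
  gold gold gold: 4
  cat follow gold: 2
  field gold field: 2
  gold field gold: 2
  gold gold cat: 2
  gold with gold: 2
  with gold gold: 2
9 duplicate windows → 37 − 9 = 28 distinct.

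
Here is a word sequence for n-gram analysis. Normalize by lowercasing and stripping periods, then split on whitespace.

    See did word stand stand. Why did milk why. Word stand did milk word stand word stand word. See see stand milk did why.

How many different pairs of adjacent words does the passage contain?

18

24 tokens → 23 bigram windows in total.
Repeated bigrams (each contributes count−1 duplicates):
  word stand: 4
  did milk: 2
  stand word: 2
5 duplicate windows → 23 − 5 = 18 distinct.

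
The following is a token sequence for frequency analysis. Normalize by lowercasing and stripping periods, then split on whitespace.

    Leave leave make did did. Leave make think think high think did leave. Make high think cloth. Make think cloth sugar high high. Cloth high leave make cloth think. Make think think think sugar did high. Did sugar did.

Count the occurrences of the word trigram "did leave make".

2

Scanning the 37 overlapping trigram windows for "did leave make":
  position 5–7: did leave make
  position 12–14: did leave make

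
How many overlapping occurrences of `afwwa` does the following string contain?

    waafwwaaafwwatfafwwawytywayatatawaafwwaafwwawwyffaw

5

Sliding a length-5 window over the 51 characters (47 positions):
  position 3–7: afwwa
  position 9–13: afwwa
  position 16–20: afwwa
  position 35–39: afwwa
  position 40–44: afwwa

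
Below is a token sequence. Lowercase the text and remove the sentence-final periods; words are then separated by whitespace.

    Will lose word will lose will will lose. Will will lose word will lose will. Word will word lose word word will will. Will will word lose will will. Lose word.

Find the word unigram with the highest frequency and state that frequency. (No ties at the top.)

Unigram frequencies (highest first):
  will: 15
  lose: 8
  word: 8

"will", 15 times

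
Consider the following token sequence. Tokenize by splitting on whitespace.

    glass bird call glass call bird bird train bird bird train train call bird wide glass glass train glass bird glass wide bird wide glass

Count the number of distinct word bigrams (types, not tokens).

18

25 tokens → 24 bigram windows in total.
Repeated bigrams (each contributes count−1 duplicates):
  bird bird: 2
  bird train: 2
  bird wide: 2
  call bird: 2
  glass bird: 2
  wide glass: 2
6 duplicate windows → 24 − 6 = 18 distinct.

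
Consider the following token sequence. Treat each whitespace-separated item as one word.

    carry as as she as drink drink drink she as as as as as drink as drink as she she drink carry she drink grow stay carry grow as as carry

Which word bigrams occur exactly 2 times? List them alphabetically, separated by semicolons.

Bigram counts meeting the condition (exactly 2 times):
  as she: 2
  drink as: 2
  drink drink: 2
  she as: 2
  she drink: 2

as she; drink as; drink drink; she as; she drink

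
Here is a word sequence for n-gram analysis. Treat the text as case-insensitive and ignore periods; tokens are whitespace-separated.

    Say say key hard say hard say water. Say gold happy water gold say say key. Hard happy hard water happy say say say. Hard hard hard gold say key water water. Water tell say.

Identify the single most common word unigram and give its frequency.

Unigram frequencies (highest first):
  say: 12
  hard: 7
  water: 6
  key: 3
  gold: 3
  happy: 3
  … (1 more, each ≤ 1)

"say", 12 times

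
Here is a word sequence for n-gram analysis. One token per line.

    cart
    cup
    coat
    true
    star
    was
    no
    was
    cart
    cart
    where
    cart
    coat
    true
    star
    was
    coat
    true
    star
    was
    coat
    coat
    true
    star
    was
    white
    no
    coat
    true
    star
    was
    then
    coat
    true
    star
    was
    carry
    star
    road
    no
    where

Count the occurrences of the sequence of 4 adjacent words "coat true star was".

Scanning the 38 overlapping 4-gram windows for "coat true star was":
  position 3–6: coat true star was
  position 13–16: coat true star was
  position 17–20: coat true star was
  position 22–25: coat true star was
  position 28–31: coat true star was
  position 33–36: coat true star was

6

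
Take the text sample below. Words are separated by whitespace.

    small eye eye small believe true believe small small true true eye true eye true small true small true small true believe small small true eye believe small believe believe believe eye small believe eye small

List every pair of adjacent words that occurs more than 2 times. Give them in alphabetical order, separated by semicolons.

Bigram counts meeting the condition (more than 2 times):
  believe small: 3
  eye small: 3
  small believe: 3
  small true: 5
  true eye: 3
  true small: 3

believe small; eye small; small believe; small true; true eye; true small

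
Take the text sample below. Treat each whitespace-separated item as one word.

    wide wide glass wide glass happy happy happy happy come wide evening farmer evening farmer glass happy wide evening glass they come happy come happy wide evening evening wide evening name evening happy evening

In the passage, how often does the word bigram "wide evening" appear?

Scanning the 33 overlapping bigram windows for "wide evening":
  position 11–12: wide evening
  position 18–19: wide evening
  position 26–27: wide evening
  position 29–30: wide evening

4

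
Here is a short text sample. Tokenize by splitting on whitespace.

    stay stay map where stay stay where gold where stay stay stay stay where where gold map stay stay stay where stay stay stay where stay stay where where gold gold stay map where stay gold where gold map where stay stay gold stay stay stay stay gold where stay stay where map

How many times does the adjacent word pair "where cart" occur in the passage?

Scanning the 52 overlapping bigram windows for "where cart":
  (none found)

0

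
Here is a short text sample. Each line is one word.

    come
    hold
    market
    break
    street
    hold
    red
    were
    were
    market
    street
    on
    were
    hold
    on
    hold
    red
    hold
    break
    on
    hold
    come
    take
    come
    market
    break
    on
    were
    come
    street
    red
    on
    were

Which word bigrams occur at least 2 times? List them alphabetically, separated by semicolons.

Bigram counts meeting the condition (at least 2 times):
  break on: 2
  hold red: 2
  market break: 2
  on hold: 2
  on were: 3

break on; hold red; market break; on hold; on were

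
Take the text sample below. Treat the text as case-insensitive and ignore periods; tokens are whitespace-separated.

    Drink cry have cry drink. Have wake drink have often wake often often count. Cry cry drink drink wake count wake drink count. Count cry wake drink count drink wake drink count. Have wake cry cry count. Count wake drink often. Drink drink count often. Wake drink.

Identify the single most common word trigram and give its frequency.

"wake drink count", 3 times

Trigram frequencies (highest first):
  wake drink count: 3
  count wake drink: 2
  drink cry have: 1
  cry have cry: 1
  have cry drink: 1
  cry drink have: 1
  … (36 more, each ≤ 1)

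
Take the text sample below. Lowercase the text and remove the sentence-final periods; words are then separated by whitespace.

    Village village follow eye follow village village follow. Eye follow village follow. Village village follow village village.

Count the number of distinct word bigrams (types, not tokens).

17 tokens → 16 bigram windows in total.
Repeated bigrams (each contributes count−1 duplicates):
  follow village: 4
  village follow: 4
  village village: 4
  eye follow: 2
  follow eye: 2
11 duplicate windows → 16 − 11 = 5 distinct.

5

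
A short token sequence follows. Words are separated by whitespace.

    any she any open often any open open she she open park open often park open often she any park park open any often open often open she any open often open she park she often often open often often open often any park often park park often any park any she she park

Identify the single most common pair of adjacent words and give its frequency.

Bigram frequencies (highest first):
  open often: 7
  often open: 5
  she any: 3
  any open: 3
  often any: 3
  open she: 3
  … (18 more, each ≤ 3)

"open often", 7 times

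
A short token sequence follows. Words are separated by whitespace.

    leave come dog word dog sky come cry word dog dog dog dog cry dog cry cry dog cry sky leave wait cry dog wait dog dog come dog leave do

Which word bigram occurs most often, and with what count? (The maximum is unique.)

"dog dog", 4 times

Bigram frequencies (highest first):
  dog dog: 4
  dog cry: 3
  cry dog: 3
  come dog: 2
  word dog: 2
  leave come: 1
  … (15 more, each ≤ 1)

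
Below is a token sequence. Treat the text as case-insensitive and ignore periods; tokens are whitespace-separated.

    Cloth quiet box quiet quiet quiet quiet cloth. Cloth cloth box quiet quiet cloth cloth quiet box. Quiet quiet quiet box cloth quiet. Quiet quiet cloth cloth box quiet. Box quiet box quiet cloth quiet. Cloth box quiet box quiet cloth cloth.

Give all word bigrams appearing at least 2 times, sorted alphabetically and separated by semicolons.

Bigram counts meeting the condition (at least 2 times):
  box quiet: 8
  cloth box: 3
  cloth cloth: 5
  cloth quiet: 4
  quiet box: 6
  quiet cloth: 6
  quiet quiet: 8

box quiet; cloth box; cloth cloth; cloth quiet; quiet box; quiet cloth; quiet quiet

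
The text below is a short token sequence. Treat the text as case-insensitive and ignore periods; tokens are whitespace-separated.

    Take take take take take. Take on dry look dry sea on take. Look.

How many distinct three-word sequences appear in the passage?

9

14 tokens → 12 trigram windows in total.
Repeated trigrams (each contributes count−1 duplicates):
  take take take: 4
3 duplicate windows → 12 − 3 = 9 distinct.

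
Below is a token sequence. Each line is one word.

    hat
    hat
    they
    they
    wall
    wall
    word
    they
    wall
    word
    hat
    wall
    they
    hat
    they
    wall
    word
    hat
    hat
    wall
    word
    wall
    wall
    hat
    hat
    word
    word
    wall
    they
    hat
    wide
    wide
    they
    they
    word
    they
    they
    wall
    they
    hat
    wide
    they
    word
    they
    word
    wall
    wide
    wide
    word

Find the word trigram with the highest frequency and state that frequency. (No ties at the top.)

Trigram frequencies (highest first):
  wall they hat: 3
  they they wall: 2
  they wall word: 2
  wall word hat: 2
  they hat wide: 2
  they word they: 2
  … (34 more, each ≤ 1)

"wall they hat", 3 times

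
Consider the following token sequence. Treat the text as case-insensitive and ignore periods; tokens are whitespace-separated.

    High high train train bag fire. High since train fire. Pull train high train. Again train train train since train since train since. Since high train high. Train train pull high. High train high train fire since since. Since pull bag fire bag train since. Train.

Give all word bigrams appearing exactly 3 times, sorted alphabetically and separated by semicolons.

since since; train high

Bigram counts meeting the condition (exactly 3 times):
  since since: 3
  train high: 3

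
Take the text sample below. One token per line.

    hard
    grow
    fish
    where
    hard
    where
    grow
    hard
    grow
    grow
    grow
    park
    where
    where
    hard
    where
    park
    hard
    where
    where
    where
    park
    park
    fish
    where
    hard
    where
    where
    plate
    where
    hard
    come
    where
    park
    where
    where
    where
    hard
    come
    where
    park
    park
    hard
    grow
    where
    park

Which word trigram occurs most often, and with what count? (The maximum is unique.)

"where hard where", 3 times

Trigram frequencies (highest first):
  where hard where: 3
  fish where hard: 2
  park where where: 2
  where where hard: 2
  hard where where: 2
  where where where: 2
  … (27 more, each ≤ 2)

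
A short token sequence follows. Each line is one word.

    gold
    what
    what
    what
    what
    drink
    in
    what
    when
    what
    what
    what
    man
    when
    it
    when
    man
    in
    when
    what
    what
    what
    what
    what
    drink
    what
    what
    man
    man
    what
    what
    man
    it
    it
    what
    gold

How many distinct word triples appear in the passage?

36 tokens → 34 trigram windows in total.
Repeated trigrams (each contributes count−1 duplicates):
  what what what: 6
  what what man: 3
  what what drink: 2
  when what what: 2
9 duplicate windows → 34 − 9 = 25 distinct.

25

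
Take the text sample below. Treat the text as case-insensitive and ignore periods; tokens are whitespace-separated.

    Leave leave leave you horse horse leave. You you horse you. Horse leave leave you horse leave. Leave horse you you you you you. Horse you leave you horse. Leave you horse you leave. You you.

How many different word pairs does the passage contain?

36 tokens → 35 bigram windows in total.
Repeated bigrams (each contributes count−1 duplicates):
  you horse: 7
  leave you: 6
  you you: 6
  horse leave: 4
  horse you: 4
  leave leave: 4
  you leave: 2
26 duplicate windows → 35 − 26 = 9 distinct.

9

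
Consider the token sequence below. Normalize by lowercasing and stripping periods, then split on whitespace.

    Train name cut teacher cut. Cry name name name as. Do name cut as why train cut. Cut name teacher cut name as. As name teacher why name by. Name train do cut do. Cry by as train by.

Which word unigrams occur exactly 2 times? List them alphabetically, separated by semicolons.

Unigram counts meeting the condition (exactly 2 times):
  cry: 2
  why: 2

cry; why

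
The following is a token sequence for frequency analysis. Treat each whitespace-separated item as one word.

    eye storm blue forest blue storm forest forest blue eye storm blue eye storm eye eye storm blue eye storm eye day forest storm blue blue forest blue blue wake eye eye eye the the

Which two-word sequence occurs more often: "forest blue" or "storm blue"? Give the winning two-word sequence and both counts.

"storm blue" (4 vs 3)

"forest blue": 3 occurrences
"storm blue": 4 occurrences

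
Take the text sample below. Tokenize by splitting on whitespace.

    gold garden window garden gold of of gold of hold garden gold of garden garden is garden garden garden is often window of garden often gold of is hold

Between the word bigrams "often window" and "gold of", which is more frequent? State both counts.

"gold of" (4 vs 1)

"often window": 1 occurrence
"gold of": 4 occurrences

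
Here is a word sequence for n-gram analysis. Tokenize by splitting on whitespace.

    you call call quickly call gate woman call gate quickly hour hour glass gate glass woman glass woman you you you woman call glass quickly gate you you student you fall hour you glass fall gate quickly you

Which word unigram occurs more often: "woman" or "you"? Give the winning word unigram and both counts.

"woman": 4 occurrences
"you": 9 occurrences

"you" (9 vs 4)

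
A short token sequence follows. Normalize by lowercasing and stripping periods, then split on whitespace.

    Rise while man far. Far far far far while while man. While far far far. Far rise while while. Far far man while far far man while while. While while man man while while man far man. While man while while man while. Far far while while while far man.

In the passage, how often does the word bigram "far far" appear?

10

Scanning the 49 overlapping bigram windows for "far far":
  position 4–5: far far
  position 5–6: far far
  position 6–7: far far
  position 7–8: far far
  position 13–14: far far
  position 14–15: far far
  position 15–16: far far
  position 20–21: far far
  position 24–25: far far
  position 44–45: far far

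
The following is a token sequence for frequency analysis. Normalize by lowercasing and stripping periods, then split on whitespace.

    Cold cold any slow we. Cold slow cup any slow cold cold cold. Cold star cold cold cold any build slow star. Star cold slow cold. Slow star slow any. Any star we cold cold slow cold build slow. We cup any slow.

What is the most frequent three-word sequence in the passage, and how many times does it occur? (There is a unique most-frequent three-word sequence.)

Trigram frequencies (highest first):
  cold cold cold: 3
  cold cold any: 2
  cup any slow: 2
  cold slow cold: 2
  cold any slow: 1
  any slow we: 1
  … (30 more, each ≤ 1)

"cold cold cold", 3 times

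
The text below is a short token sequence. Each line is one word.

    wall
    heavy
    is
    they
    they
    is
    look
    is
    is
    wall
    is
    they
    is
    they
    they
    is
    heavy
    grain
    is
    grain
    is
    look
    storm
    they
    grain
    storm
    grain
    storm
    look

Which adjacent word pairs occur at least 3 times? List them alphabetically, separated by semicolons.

Bigram counts meeting the condition (at least 3 times):
  is they: 3
  they is: 3

is they; they is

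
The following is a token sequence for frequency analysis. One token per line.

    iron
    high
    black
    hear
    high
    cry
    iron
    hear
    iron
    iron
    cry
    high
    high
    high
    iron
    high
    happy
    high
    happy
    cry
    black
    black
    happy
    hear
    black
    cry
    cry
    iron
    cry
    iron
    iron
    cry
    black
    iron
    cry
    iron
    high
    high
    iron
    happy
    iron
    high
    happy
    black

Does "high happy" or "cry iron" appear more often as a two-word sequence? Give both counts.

"high happy": 3 occurrences
"cry iron": 4 occurrences

"cry iron" (4 vs 3)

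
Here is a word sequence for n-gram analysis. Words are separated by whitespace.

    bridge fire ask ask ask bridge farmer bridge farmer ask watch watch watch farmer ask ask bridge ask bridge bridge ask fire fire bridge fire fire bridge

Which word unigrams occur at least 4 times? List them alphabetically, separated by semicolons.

ask; bridge; fire

Unigram counts meeting the condition (at least 4 times):
  ask: 8
  bridge: 8
  fire: 5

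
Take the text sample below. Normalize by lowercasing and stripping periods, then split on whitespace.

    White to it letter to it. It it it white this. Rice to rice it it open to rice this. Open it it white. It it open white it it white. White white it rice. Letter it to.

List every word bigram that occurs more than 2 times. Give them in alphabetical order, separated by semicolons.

it it; it white; white it

Bigram counts meeting the condition (more than 2 times):
  it it: 7
  it white: 3
  white it: 3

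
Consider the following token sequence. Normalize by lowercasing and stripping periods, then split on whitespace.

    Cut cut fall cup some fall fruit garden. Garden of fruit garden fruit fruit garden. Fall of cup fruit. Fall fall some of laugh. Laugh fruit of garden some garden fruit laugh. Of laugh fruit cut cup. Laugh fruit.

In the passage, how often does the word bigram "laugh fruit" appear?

Scanning the 38 overlapping bigram windows for "laugh fruit":
  position 25–26: laugh fruit
  position 34–35: laugh fruit
  position 38–39: laugh fruit

3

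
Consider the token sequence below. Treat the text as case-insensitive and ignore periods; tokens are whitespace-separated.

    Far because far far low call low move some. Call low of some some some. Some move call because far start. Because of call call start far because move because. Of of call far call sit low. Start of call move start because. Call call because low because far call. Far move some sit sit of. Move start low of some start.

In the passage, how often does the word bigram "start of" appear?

Scanning the 61 overlapping bigram windows for "start of":
  position 38–39: start of

1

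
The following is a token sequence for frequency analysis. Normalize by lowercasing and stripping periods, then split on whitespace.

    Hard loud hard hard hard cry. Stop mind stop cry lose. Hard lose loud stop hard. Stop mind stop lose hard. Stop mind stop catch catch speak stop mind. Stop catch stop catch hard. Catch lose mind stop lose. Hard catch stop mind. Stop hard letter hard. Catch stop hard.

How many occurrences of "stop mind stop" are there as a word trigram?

5

Scanning the 48 overlapping trigram windows for "stop mind stop":
  position 7–9: stop mind stop
  position 17–19: stop mind stop
  position 22–24: stop mind stop
  position 28–30: stop mind stop
  position 42–44: stop mind stop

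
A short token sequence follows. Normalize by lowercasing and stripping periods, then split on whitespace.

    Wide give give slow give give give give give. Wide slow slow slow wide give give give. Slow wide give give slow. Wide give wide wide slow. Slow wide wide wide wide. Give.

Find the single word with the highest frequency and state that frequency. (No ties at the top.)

"give", 14 times

Unigram frequencies (highest first):
  give: 14
  wide: 11
  slow: 8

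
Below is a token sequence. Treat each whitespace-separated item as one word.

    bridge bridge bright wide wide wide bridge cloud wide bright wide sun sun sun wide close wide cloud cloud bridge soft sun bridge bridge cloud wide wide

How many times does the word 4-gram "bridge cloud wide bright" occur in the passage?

1

Scanning the 24 overlapping 4-gram windows for "bridge cloud wide bright":
  position 7–10: bridge cloud wide bright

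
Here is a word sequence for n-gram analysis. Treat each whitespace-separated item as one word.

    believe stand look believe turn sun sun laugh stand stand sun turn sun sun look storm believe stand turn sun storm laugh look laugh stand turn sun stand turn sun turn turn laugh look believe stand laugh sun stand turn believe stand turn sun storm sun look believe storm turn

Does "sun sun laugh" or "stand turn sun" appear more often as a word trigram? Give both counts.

"sun sun laugh": 1 occurrence
"stand turn sun": 4 occurrences

"stand turn sun" (4 vs 1)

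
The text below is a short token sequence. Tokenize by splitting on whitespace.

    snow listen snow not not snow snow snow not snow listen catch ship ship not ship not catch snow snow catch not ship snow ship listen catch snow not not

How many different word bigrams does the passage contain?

30 tokens → 29 bigram windows in total.
Repeated bigrams (each contributes count−1 duplicates):
  snow not: 3
  snow snow: 3
  catch snow: 2
  listen catch: 2
  not not: 2
  not ship: 2
  not snow: 2
  ship not: 2
  … (1 more repeated)
11 duplicate windows → 29 − 11 = 18 distinct.

18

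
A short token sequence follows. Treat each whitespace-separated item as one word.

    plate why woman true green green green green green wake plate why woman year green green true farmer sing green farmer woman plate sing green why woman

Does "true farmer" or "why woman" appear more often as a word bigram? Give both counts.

"why woman" (3 vs 1)

"true farmer": 1 occurrence
"why woman": 3 occurrences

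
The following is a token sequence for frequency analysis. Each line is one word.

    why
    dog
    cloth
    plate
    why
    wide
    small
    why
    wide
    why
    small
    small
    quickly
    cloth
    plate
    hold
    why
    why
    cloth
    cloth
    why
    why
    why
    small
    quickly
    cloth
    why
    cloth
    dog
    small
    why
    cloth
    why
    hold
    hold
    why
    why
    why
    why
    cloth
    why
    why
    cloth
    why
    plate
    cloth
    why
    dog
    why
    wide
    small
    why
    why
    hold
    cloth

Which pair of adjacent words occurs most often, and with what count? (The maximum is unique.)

Bigram frequencies (highest first):
  why why: 8
  cloth why: 6
  why cloth: 5
  why wide: 3
  small why: 3
  why dog: 2
  … (20 more, each ≤ 2)

"why why", 8 times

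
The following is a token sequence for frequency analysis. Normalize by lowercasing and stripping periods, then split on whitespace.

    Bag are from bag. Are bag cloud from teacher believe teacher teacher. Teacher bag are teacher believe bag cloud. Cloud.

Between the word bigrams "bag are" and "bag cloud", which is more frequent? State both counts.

"bag are" (3 vs 2)

"bag are": 3 occurrences
"bag cloud": 2 occurrences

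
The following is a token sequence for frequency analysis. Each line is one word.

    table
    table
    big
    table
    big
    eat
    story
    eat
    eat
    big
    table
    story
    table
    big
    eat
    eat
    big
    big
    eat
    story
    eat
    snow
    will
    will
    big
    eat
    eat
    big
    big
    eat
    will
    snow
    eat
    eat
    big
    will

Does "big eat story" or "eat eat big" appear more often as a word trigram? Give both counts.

"big eat story": 2 occurrences
"eat eat big": 4 occurrences

"eat eat big" (4 vs 2)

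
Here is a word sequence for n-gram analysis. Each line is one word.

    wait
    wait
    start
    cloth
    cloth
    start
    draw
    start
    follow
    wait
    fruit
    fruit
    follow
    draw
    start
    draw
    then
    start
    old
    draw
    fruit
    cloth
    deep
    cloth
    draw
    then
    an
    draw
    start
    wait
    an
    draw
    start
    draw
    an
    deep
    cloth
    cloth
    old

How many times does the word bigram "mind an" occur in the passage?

0

Scanning the 38 overlapping bigram windows for "mind an":
  (none found)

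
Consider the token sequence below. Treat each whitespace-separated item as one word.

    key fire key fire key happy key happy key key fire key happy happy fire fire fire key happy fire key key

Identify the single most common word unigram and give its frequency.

"key", 10 times

Unigram frequencies (highest first):
  key: 10
  fire: 7
  happy: 5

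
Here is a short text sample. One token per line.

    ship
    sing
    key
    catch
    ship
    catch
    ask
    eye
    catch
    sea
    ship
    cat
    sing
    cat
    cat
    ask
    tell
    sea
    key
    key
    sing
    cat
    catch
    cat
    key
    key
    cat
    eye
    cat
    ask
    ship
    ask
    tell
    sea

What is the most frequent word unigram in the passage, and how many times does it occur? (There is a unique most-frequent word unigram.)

"cat", 7 times

Unigram frequencies (highest first):
  cat: 7
  key: 5
  ship: 4
  catch: 4
  ask: 4
  sing: 3
  … (3 more, each ≤ 3)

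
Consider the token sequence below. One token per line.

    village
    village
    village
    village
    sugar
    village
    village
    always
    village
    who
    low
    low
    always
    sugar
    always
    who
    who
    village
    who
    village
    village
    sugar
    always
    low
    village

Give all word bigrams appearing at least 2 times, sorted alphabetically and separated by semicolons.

sugar always; village sugar; village village; village who; who village

Bigram counts meeting the condition (at least 2 times):
  sugar always: 2
  village sugar: 2
  village village: 5
  village who: 2
  who village: 2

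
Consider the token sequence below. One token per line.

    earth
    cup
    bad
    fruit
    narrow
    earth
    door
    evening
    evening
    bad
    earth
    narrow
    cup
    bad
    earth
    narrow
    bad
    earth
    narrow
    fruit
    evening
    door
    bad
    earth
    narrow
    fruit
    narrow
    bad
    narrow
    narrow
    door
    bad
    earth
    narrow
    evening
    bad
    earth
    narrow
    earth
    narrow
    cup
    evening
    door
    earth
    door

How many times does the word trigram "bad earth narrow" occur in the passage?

Scanning the 43 overlapping trigram windows for "bad earth narrow":
  position 10–12: bad earth narrow
  position 14–16: bad earth narrow
  position 17–19: bad earth narrow
  position 23–25: bad earth narrow
  position 32–34: bad earth narrow
  position 36–38: bad earth narrow

6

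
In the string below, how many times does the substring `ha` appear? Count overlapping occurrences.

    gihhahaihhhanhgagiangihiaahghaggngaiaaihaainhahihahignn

7

Sliding a length-2 window over the 55 characters (54 positions):
  position 4–5: ha
  position 6–7: ha
  position 11–12: ha
  position 29–30: ha
  position 40–41: ha
  position 45–46: ha
  position 49–50: ha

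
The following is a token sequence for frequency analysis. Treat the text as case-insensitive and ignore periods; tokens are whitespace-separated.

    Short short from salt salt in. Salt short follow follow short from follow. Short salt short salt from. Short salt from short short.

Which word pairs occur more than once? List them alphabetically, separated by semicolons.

follow short; from short; salt from; salt short; short from; short salt; short short

Bigram counts meeting the condition (more than once):
  follow short: 2
  from short: 2
  salt from: 2
  salt short: 2
  short from: 2
  short salt: 3
  short short: 2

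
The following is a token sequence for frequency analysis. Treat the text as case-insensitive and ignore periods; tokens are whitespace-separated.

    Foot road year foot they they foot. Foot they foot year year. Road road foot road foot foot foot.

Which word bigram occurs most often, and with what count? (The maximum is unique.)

Bigram frequencies (highest first):
  foot foot: 3
  foot road: 2
  foot they: 2
  they foot: 2
  road foot: 2
  road year: 1
  … (6 more, each ≤ 1)

"foot foot", 3 times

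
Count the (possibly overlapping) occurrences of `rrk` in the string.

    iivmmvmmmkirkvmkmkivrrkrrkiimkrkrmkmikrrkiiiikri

3

Sliding a length-3 window over the 48 characters (46 positions):
  position 21–23: rrk
  position 24–26: rrk
  position 39–41: rrk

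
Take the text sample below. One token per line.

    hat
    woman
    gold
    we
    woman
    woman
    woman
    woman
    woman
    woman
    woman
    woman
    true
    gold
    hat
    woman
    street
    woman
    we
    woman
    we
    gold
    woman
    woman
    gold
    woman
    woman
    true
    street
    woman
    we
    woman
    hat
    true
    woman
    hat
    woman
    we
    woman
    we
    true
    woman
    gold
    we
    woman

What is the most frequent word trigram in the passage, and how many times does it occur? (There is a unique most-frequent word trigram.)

Trigram frequencies (highest first):
  woman woman woman: 6
  woman we woman: 3
  woman gold we: 2
  gold we woman: 2
  woman woman true: 2
  street woman we: 2
  … (24 more, each ≤ 2)

"woman woman woman", 6 times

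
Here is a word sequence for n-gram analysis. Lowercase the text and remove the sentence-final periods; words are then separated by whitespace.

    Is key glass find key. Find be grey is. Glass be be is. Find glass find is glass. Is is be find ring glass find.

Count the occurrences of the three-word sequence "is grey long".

Scanning the 23 overlapping trigram windows for "is grey long":
  (none found)

0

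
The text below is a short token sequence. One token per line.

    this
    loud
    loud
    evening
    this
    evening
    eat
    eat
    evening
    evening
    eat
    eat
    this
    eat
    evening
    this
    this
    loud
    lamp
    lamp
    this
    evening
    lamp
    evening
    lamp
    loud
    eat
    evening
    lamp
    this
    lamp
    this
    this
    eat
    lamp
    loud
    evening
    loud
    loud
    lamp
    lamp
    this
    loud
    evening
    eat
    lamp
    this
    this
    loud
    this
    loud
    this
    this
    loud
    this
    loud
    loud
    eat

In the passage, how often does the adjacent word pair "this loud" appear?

Scanning the 57 overlapping bigram windows for "this loud":
  position 1–2: this loud
  position 17–18: this loud
  position 42–43: this loud
  position 48–49: this loud
  position 50–51: this loud
  position 53–54: this loud
  position 55–56: this loud

7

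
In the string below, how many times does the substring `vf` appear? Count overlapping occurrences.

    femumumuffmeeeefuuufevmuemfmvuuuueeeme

Sliding a length-2 window over the 38 characters (37 positions):
  (no match at any position)

0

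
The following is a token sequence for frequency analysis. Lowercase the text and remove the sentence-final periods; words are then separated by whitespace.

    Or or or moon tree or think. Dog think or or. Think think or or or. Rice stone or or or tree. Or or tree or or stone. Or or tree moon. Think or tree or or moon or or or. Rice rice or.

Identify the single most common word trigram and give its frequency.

Trigram frequencies (highest first):
  or or or: 4
  or or tree: 3
  or tree or: 3
  tree or or: 3
  or or moon: 2
  think or or: 2
  … (23 more, each ≤ 2)

"or or or", 4 times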